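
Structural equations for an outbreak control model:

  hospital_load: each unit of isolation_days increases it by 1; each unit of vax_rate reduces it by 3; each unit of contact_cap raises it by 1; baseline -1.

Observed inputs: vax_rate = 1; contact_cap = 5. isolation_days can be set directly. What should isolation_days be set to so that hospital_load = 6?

Substituting into the hospital_load equation gives hospital_load = isolation_days + 1.
Solve isolation_days + 1 = 6: isolation_days = (6 - 1) / 1 = 5.

isolation_days = 5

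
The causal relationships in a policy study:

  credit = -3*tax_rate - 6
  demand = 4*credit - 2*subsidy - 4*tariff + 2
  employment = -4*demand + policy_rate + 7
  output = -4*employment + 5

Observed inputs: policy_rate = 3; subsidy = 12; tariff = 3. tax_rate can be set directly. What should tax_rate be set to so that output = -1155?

tax_rate = 1

Substituting into the demand equation gives demand = -12*tax_rate - 58.
employment becomes 48*tax_rate + 242.
output becomes -192*tax_rate - 963.
Solve -192*tax_rate - 963 = -1155: tax_rate = (-1155 + 963) / -192 = 1.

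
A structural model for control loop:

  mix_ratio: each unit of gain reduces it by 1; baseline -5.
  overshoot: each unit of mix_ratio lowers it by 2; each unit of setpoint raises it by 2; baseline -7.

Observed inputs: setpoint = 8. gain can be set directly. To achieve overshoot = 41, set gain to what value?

Substituting into the overshoot equation gives overshoot = 2*gain + 19.
Solve 2*gain + 19 = 41: gain = (41 - 19) / 2 = 11.

gain = 11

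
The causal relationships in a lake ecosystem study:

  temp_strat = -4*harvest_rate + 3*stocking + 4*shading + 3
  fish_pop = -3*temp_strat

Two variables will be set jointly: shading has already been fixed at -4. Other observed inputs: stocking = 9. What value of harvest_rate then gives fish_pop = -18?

harvest_rate = 2

With shading held at -4:
Substituting into the temp_strat equation gives temp_strat = -4*harvest_rate + 14.
Substituting into the fish_pop equation gives fish_pop = 12*harvest_rate - 42.
Solve 12*harvest_rate - 42 = -18: harvest_rate = (-18 + 42) / 12 = 2.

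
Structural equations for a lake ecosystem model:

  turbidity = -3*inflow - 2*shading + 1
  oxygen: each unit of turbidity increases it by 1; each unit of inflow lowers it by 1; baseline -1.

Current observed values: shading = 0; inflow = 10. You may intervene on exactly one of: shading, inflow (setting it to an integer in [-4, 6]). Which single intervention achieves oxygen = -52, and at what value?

Intervening on shading: with other inputs at their observed values, oxygen = -2*shading - 40. Solving for -52 gives shading = 6, within [-4, 6].
Intervening on inflow: oxygen = -4*inflow. Reaching -52 requires inflow = 13, outside [-4, 6].

set shading = 6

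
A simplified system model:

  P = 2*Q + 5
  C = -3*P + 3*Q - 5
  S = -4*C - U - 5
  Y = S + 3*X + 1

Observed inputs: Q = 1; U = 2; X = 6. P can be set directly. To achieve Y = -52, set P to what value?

Intervening on P fixes its value directly, overriding its dependence on Q.
Substituting into the C equation gives C = -3*P - 2.
S becomes 12*P + 1.
Substituting into the Y equation gives Y = 12*P + 20.
Solve 12*P + 20 = -52: P = (-52 - 20) / 12 = -6.

P = -6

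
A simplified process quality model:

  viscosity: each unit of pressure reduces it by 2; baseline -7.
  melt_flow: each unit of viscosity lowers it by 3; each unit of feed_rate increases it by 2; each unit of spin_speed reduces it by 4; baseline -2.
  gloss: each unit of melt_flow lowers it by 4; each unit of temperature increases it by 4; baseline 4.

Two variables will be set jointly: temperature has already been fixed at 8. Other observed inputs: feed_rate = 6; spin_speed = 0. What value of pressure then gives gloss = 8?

pressure = -4

With temperature held at 8:
Substituting into the melt_flow equation gives melt_flow = 6*pressure + 31.
Substituting into the gloss equation gives gloss = -24*pressure - 88.
Solve -24*pressure - 88 = 8: pressure = (8 + 88) / -24 = -4.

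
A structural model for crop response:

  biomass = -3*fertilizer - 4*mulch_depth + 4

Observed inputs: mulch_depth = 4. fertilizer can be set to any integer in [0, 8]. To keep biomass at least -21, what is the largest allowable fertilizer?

fertilizer = 3

Substituting into the biomass equation gives biomass = -3*fertilizer - 12.
Require -3*fertilizer - 12 ≥ -21, so fertilizer ≤ 3.
The largest integer in [0, 8] satisfying this is 3.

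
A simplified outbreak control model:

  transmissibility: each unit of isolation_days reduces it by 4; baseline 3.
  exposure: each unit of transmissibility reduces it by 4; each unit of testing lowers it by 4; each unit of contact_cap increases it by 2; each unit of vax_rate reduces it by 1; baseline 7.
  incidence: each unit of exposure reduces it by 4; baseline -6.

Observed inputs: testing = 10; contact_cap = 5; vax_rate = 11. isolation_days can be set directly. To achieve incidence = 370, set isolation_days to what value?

isolation_days = -3

Substituting into the exposure equation gives exposure = 16*isolation_days - 46.
incidence becomes -64*isolation_days + 178.
Solve -64*isolation_days + 178 = 370: isolation_days = (370 - 178) / -64 = -3.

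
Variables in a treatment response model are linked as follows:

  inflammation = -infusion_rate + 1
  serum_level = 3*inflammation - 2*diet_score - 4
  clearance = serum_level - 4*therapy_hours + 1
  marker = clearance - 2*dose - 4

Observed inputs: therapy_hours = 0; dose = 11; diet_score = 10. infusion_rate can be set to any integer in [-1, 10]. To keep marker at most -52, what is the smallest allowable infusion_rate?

infusion_rate = 2

Substituting into the serum_level equation gives serum_level = -3*infusion_rate - 21.
Substituting into the clearance equation gives clearance = -3*infusion_rate - 20.
marker becomes -3*infusion_rate - 46.
Require -3*infusion_rate - 46 ≤ -52, so infusion_rate ≥ 2.
The smallest integer in [-1, 10] satisfying this is 2.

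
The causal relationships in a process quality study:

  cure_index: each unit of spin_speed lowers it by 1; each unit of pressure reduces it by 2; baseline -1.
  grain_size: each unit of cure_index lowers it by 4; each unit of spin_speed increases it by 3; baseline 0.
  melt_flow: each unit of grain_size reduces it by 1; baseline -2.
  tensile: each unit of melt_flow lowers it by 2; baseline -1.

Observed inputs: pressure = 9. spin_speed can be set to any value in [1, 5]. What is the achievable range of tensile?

169 to 225

Substituting into the cure_index equation gives cure_index = -spin_speed - 19.
grain_size becomes 7*spin_speed + 76.
So melt_flow = -7*spin_speed - 78.
Substituting into the tensile equation gives tensile = 14*spin_speed + 155.
Linear in spin_speed, so extremes are at the endpoints: spin_speed = 1 gives tensile = 169; spin_speed = 5 gives tensile = 225.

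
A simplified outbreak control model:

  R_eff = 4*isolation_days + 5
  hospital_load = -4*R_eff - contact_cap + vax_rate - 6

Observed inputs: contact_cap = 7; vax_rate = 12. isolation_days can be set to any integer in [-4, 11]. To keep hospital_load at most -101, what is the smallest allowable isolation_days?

isolation_days = 5

Substituting into the hospital_load equation gives hospital_load = -16*isolation_days - 21.
Require -16*isolation_days - 21 ≤ -101, so isolation_days ≥ 5.
The smallest integer in [-4, 11] satisfying this is 5.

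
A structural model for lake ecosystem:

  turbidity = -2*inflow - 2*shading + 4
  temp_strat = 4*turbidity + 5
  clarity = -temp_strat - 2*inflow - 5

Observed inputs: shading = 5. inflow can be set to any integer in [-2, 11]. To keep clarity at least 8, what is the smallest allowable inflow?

Substituting into the turbidity equation gives turbidity = -2*inflow - 6.
Substituting into the temp_strat equation gives temp_strat = -8*inflow - 19.
clarity becomes 6*inflow + 14.
Require 6*inflow + 14 ≥ 8, so inflow ≥ -1.
The smallest integer in [-2, 11] satisfying this is -1.

inflow = -1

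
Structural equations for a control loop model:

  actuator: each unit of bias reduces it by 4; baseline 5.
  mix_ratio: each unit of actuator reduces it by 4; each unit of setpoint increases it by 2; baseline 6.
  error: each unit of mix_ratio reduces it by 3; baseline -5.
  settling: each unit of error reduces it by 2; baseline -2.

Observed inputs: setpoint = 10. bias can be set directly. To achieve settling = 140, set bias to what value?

bias = 1

Substituting into the mix_ratio equation gives mix_ratio = 16*bias + 6.
Substituting into the error equation gives error = -48*bias - 23.
So settling = 96*bias + 44.
Solve 96*bias + 44 = 140: bias = (140 - 44) / 96 = 1.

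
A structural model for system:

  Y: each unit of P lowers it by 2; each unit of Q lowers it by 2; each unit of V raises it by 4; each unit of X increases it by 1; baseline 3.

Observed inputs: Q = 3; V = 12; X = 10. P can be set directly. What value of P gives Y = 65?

P = -5

Substituting into the Y equation gives Y = -2*P + 55.
Solve -2*P + 55 = 65: P = (65 - 55) / -2 = -5.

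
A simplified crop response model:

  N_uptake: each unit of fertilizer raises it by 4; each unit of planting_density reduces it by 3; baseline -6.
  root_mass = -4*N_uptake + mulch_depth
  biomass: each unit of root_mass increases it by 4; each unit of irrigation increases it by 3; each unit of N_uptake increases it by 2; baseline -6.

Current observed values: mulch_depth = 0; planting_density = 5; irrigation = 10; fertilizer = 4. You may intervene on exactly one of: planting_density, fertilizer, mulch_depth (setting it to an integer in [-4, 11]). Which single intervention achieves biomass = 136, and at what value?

set planting_density = 6

Intervening on planting_density: with other inputs at their observed values, biomass = 42*planting_density - 116. Solving for 136 gives planting_density = 6, within [-4, 11].
Intervening on fertilizer: biomass = -56*fertilizer + 318. Reaching 136 requires fertilizer = 13/4, not an integer.
Intervening on mulch_depth: biomass = 4*mulch_depth + 94. Reaching 136 requires mulch_depth = 21/2, not an integer.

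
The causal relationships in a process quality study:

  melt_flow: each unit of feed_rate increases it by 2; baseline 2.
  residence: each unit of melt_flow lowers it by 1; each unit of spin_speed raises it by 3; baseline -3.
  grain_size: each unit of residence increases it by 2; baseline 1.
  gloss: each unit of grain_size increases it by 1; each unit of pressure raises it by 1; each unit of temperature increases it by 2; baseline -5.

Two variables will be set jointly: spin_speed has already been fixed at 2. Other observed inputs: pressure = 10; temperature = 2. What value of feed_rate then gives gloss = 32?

feed_rate = -5

With spin_speed held at 2:
Substituting into the residence equation gives residence = -2*feed_rate + 1.
Substituting into the grain_size equation gives grain_size = -4*feed_rate + 3.
This gives gloss = -4*feed_rate + 12.
Solve -4*feed_rate + 12 = 32: feed_rate = (32 - 12) / -4 = -5.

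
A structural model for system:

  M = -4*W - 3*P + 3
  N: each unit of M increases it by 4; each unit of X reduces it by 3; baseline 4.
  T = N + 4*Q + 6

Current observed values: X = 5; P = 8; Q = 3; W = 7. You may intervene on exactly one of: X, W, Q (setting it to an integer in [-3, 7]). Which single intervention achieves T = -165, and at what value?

set X = -3

Intervening on X: with other inputs at their observed values, T = -3*X - 174. Solving for -165 gives X = -3, within [-3, 7].
Intervening on W: T = -16*W - 77. Reaching -165 requires W = 11/2, not an integer.
Intervening on Q: T = 4*Q - 201. Reaching -165 requires Q = 9, outside [-3, 7].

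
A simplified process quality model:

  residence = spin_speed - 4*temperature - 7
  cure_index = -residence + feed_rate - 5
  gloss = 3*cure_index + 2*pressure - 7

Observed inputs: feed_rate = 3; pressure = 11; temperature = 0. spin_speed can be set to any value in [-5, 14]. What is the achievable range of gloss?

Substituting into the residence equation gives residence = spin_speed - 7.
cure_index becomes -spin_speed + 5.
So gloss = -3*spin_speed + 30.
Linear in spin_speed, so extremes are at the endpoints: spin_speed = -5 gives gloss = 45; spin_speed = 14 gives gloss = -12.

-12 to 45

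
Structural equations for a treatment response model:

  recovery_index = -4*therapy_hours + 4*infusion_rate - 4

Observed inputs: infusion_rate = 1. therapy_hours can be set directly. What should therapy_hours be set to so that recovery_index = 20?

Substituting into the recovery_index equation gives recovery_index = -4*therapy_hours.
Solve -4*therapy_hours = 20: therapy_hours = 20 / -4 = -5.

therapy_hours = -5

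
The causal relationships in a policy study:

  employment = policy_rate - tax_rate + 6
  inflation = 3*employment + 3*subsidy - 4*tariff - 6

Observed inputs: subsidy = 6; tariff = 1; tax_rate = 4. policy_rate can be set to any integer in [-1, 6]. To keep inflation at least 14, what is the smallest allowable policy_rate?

policy_rate = 0

Substituting into the employment equation gives employment = policy_rate + 2.
inflation becomes 3*policy_rate + 14.
Require 3*policy_rate + 14 ≥ 14, so policy_rate ≥ 0.
The smallest integer in [-1, 6] satisfying this is 0.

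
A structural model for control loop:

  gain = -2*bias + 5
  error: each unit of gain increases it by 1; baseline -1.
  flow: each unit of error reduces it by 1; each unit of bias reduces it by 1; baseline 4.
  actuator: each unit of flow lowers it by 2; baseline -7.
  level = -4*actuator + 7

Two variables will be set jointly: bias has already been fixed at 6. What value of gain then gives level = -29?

gain = 7

With bias held at 6:
Intervening on gain fixes its value directly, overriding its dependence on bias.
Substituting into the flow equation gives flow = -gain - 1.
Substituting into the actuator equation gives actuator = 2*gain - 5.
Substituting into the level equation gives level = -8*gain + 27.
Solve -8*gain + 27 = -29: gain = (-29 - 27) / -8 = 7.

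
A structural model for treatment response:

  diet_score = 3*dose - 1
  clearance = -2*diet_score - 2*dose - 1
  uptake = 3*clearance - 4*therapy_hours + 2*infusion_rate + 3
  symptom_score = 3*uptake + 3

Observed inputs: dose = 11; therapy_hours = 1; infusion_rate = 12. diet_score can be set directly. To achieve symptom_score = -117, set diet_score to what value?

Intervening on diet_score fixes its value directly, overriding its dependence on dose.
Substituting into the clearance equation gives clearance = -2*diet_score - 23.
uptake becomes -6*diet_score - 46.
Substituting into the symptom_score equation gives symptom_score = -18*diet_score - 135.
Solve -18*diet_score - 135 = -117: diet_score = (-117 + 135) / -18 = -1.

diet_score = -1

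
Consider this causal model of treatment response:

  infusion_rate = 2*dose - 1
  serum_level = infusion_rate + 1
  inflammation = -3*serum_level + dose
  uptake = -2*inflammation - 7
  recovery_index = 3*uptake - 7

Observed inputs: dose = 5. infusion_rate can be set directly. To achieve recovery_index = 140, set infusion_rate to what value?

Intervening on infusion_rate fixes its value directly, overriding its dependence on dose.
Substituting into the inflammation equation gives inflammation = -3*infusion_rate + 2.
Substituting into the uptake equation gives uptake = 6*infusion_rate - 11.
Substituting into the recovery_index equation gives recovery_index = 18*infusion_rate - 40.
Solve 18*infusion_rate - 40 = 140: infusion_rate = (140 + 40) / 18 = 10.

infusion_rate = 10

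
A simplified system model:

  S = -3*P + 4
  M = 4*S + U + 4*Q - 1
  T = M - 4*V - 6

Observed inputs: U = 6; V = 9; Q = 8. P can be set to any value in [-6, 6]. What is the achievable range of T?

-61 to 83

Substituting into the M equation gives M = -12*P + 53.
So T = -12*P + 11.
Linear in P, so extremes are at the endpoints: P = -6 gives T = 83; P = 6 gives T = -61.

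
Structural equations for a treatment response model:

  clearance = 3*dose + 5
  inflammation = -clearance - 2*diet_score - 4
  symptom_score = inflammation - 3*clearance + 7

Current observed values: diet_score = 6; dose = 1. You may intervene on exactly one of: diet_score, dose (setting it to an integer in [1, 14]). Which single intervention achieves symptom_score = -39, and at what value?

set diet_score = 5

Intervening on diet_score: with other inputs at their observed values, symptom_score = -2*diet_score - 29. Solving for -39 gives diet_score = 5, within [1, 14].
Intervening on dose: symptom_score = -12*dose - 29. Reaching -39 requires dose = 5/6, not an integer.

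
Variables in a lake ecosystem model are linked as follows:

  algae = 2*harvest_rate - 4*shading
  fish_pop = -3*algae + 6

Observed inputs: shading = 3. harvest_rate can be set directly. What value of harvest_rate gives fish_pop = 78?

harvest_rate = -6

Substituting into the algae equation gives algae = 2*harvest_rate - 12.
fish_pop becomes -6*harvest_rate + 42.
Solve -6*harvest_rate + 42 = 78: harvest_rate = (78 - 42) / -6 = -6.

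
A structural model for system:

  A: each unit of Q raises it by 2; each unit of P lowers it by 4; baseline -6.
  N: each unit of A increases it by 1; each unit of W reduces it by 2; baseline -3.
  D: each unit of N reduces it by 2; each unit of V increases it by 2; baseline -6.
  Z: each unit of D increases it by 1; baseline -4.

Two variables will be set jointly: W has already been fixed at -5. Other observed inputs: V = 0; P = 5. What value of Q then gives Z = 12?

Q = 4

With W held at -5:
Substituting into the A equation gives A = 2*Q - 26.
N becomes 2*Q - 19.
So D = -4*Q + 32.
Substituting into the Z equation gives Z = -4*Q + 28.
Solve -4*Q + 28 = 12: Q = (12 - 28) / -4 = 4.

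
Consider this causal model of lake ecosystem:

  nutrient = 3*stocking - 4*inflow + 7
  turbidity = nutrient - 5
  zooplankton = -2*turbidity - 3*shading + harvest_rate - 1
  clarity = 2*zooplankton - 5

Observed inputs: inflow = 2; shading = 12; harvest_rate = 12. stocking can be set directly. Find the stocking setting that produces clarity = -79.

Substituting into the nutrient equation gives nutrient = 3*stocking - 1.
Substituting into the turbidity equation gives turbidity = 3*stocking - 6.
This gives zooplankton = -6*stocking - 13.
clarity becomes -12*stocking - 31.
Solve -12*stocking - 31 = -79: stocking = (-79 + 31) / -12 = 4.

stocking = 4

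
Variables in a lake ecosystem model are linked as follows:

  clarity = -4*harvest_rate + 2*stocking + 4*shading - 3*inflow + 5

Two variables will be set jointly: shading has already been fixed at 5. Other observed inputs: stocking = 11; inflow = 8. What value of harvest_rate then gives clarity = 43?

With shading held at 5:
Substituting into the clarity equation gives clarity = -4*harvest_rate + 23.
Solve -4*harvest_rate + 23 = 43: harvest_rate = (43 - 23) / -4 = -5.

harvest_rate = -5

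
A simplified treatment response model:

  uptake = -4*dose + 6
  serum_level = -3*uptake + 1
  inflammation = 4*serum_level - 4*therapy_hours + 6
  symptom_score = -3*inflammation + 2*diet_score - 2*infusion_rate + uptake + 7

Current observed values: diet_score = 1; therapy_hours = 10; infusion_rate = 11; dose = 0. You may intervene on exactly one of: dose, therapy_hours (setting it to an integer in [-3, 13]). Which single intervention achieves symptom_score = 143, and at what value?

Intervening on dose: symptom_score = -148*dose + 299. Reaching 143 requires dose = 39/37, not an integer.
Intervening on therapy_hours: with other inputs at their observed values, symptom_score = 12*therapy_hours + 179. Solving for 143 gives therapy_hours = -3, within [-3, 13].

set therapy_hours = -3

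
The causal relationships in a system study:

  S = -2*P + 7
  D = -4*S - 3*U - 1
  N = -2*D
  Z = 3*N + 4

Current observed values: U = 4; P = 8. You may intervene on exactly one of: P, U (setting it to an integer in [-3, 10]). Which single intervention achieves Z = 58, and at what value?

Intervening on P: with other inputs at their observed values, Z = -48*P + 250. Solving for 58 gives P = 4, within [-3, 10].
Intervening on U: Z = 18*U - 206. Reaching 58 requires U = 44/3, not an integer.

set P = 4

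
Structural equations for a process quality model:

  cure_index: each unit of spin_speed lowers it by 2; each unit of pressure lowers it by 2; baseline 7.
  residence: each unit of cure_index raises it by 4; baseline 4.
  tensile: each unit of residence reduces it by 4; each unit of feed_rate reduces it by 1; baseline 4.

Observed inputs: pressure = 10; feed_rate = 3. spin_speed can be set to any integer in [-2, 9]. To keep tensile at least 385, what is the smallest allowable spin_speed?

Substituting into the cure_index equation gives cure_index = -2*spin_speed - 13.
Substituting into the residence equation gives residence = -8*spin_speed - 48.
Substituting into the tensile equation gives tensile = 32*spin_speed + 193.
Require 32*spin_speed + 193 ≥ 385, so spin_speed ≥ 6.
The smallest integer in [-2, 9] satisfying this is 6.

spin_speed = 6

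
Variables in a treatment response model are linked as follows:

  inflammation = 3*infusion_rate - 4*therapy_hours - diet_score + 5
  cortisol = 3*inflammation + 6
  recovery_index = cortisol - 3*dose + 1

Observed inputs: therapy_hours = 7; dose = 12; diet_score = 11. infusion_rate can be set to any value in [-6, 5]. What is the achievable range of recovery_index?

-185 to -86

Substituting into the inflammation equation gives inflammation = 3*infusion_rate - 34.
cortisol becomes 9*infusion_rate - 96.
Substituting into the recovery_index equation gives recovery_index = 9*infusion_rate - 131.
Linear in infusion_rate, so extremes are at the endpoints: infusion_rate = -6 gives recovery_index = -185; infusion_rate = 5 gives recovery_index = -86.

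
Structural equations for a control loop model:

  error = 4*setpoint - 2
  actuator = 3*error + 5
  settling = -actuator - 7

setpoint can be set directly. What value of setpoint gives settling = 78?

setpoint = -7

Substituting into the actuator equation gives actuator = 12*setpoint - 1.
So settling = -12*setpoint - 6.
Solve -12*setpoint - 6 = 78: setpoint = (78 + 6) / -12 = -7.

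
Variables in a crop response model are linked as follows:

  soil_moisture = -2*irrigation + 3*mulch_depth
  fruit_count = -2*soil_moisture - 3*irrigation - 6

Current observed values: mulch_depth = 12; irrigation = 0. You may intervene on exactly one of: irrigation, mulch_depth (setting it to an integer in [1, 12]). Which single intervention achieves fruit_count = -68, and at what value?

Intervening on irrigation: with other inputs at their observed values, fruit_count = irrigation - 78. Solving for -68 gives irrigation = 10, within [1, 12].
Intervening on mulch_depth: fruit_count = -6*mulch_depth - 6. Reaching -68 requires mulch_depth = 31/3, not an integer.

set irrigation = 10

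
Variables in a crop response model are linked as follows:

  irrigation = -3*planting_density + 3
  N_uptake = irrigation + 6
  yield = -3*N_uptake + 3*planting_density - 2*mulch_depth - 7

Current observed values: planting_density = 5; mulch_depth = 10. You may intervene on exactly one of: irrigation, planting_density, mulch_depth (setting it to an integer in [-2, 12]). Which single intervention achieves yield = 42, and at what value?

Intervening on irrigation: yield = -3*irrigation - 30. Reaching 42 requires irrigation = -24, outside [-2, 12].
Intervening on planting_density: with other inputs at their observed values, yield = 12*planting_density - 54. Solving for 42 gives planting_density = 8, within [-2, 12].
Intervening on mulch_depth: yield = -2*mulch_depth + 26. Reaching 42 requires mulch_depth = -8, outside [-2, 12].

set planting_density = 8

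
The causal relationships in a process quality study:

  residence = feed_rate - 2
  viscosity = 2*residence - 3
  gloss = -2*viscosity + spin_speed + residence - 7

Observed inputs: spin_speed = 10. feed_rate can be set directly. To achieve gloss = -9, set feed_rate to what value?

feed_rate = 8

Substituting into the viscosity equation gives viscosity = 2*feed_rate - 7.
This gives gloss = -3*feed_rate + 15.
Solve -3*feed_rate + 15 = -9: feed_rate = (-9 - 15) / -3 = 8.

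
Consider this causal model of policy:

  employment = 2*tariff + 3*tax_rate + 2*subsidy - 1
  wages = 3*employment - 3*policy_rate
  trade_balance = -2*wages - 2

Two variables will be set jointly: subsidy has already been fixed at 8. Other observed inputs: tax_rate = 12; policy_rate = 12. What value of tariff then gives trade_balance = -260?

With subsidy held at 8:
Substituting into the employment equation gives employment = 2*tariff + 51.
So wages = 6*tariff + 117.
So trade_balance = -12*tariff - 236.
Solve -12*tariff - 236 = -260: tariff = (-260 + 236) / -12 = 2.

tariff = 2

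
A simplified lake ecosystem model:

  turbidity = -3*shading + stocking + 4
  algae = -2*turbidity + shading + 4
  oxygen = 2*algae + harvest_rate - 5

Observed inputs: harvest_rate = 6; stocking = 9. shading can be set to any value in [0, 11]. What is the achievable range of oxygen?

-43 to 111

Substituting into the turbidity equation gives turbidity = -3*shading + 13.
So algae = 7*shading - 22.
Substituting into the oxygen equation gives oxygen = 14*shading - 43.
Linear in shading, so extremes are at the endpoints: shading = 0 gives oxygen = -43; shading = 11 gives oxygen = 111.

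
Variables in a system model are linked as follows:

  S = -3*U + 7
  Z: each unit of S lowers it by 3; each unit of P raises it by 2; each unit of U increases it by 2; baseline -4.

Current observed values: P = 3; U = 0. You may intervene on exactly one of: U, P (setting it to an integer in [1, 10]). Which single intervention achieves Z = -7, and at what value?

set P = 9

Intervening on U: Z = 11*U - 19. Reaching -7 requires U = 12/11, not an integer.
Intervening on P: with other inputs at their observed values, Z = 2*P - 25. Solving for -7 gives P = 9, within [1, 10].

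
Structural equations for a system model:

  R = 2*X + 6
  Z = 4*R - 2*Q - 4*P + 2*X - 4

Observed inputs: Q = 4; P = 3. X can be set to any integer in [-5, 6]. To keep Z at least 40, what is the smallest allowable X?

Substituting into the Z equation gives Z = 10*X.
Require 10*X ≥ 40, so X ≥ 4.
The smallest integer in [-5, 6] satisfying this is 4.

X = 4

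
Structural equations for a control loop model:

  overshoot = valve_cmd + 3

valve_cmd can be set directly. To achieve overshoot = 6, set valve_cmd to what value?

valve_cmd = 3

Solve valve_cmd + 3 = 6: valve_cmd = (6 - 3) / 1 = 3.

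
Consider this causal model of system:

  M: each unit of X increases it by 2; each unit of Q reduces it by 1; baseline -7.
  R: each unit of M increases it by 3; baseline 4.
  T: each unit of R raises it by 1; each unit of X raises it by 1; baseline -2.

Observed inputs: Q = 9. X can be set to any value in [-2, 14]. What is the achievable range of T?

-60 to 52

Substituting into the M equation gives M = 2*X - 16.
This gives R = 6*X - 44.
This gives T = 7*X - 46.
Linear in X, so extremes are at the endpoints: X = -2 gives T = -60; X = 14 gives T = 52.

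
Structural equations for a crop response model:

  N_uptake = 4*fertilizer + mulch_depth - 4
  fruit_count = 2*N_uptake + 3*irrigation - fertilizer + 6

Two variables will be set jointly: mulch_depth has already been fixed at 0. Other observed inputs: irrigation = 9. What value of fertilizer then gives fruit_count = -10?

With mulch_depth held at 0:
Substituting into the N_uptake equation gives N_uptake = 4*fertilizer - 4.
This gives fruit_count = 7*fertilizer + 25.
Solve 7*fertilizer + 25 = -10: fertilizer = (-10 - 25) / 7 = -5.

fertilizer = -5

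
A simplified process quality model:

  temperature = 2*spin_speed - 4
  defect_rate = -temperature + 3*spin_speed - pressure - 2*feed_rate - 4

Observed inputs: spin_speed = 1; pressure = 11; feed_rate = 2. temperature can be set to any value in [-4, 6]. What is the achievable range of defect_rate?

-22 to -12

Intervening on temperature fixes its value directly, overriding its dependence on spin_speed.
Substituting into the defect_rate equation gives defect_rate = -temperature - 16.
Linear in temperature, so extremes are at the endpoints: temperature = -4 gives defect_rate = -12; temperature = 6 gives defect_rate = -22.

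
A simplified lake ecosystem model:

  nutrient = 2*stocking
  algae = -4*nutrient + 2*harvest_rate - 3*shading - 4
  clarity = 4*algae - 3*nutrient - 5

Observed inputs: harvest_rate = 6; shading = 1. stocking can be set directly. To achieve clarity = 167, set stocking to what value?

Substituting into the algae equation gives algae = -8*stocking + 5.
Substituting into the clarity equation gives clarity = -38*stocking + 15.
Solve -38*stocking + 15 = 167: stocking = (167 - 15) / -38 = -4.

stocking = -4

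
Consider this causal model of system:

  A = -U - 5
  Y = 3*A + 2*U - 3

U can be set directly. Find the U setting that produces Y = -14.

Substituting into the Y equation gives Y = -U - 18.
Solve -U - 18 = -14: U = (-14 + 18) / -1 = -4.

U = -4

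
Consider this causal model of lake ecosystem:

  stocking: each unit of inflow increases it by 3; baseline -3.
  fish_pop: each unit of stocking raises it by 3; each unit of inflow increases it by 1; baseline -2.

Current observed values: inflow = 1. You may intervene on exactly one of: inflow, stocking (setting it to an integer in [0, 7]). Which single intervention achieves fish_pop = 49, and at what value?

set inflow = 6

Intervening on inflow: with other inputs at their observed values, fish_pop = 10*inflow - 11. Solving for 49 gives inflow = 6, within [0, 7].
Intervening on stocking: fish_pop = 3*stocking - 1. Reaching 49 requires stocking = 50/3, not an integer.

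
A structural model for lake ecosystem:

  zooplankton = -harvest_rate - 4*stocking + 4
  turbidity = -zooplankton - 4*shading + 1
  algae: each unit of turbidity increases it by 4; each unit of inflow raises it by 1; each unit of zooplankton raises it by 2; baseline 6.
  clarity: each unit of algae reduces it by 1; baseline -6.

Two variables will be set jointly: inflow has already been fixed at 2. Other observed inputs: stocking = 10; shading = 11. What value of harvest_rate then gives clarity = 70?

harvest_rate = 8

With inflow held at 2:
Substituting into the zooplankton equation gives zooplankton = -harvest_rate - 36.
Substituting into the turbidity equation gives turbidity = harvest_rate - 7.
Substituting into the algae equation gives algae = 2*harvest_rate - 92.
So clarity = -2*harvest_rate + 86.
Solve -2*harvest_rate + 86 = 70: harvest_rate = (70 - 86) / -2 = 8.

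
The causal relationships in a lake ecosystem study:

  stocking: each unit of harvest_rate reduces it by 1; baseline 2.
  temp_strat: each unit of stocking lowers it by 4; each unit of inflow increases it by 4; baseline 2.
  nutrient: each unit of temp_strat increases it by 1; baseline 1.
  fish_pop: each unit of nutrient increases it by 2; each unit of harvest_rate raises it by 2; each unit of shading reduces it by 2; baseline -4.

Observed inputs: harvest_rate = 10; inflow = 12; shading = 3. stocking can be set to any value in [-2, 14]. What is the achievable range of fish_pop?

Intervening on stocking fixes its value directly, overriding its dependence on harvest_rate.
Substituting into the temp_strat equation gives temp_strat = -4*stocking + 50.
So nutrient = -4*stocking + 51.
This gives fish_pop = -8*stocking + 112.
Linear in stocking, so extremes are at the endpoints: stocking = -2 gives fish_pop = 128; stocking = 14 gives fish_pop = 0.

0 to 128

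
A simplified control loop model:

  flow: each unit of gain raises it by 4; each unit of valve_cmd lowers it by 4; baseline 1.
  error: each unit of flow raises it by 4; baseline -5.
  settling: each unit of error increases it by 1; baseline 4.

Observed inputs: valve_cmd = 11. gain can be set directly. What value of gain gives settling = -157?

Substituting into the flow equation gives flow = 4*gain - 43.
So error = 16*gain - 177.
So settling = 16*gain - 173.
Solve 16*gain - 173 = -157: gain = (-157 + 173) / 16 = 1.

gain = 1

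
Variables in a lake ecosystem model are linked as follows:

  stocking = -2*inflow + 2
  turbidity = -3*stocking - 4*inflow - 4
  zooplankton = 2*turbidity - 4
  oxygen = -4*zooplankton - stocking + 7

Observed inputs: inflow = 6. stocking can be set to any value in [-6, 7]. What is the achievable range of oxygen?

Intervening on stocking fixes its value directly, overriding its dependence on inflow.
Substituting into the turbidity equation gives turbidity = -3*stocking - 28.
Substituting into the zooplankton equation gives zooplankton = -6*stocking - 60.
Substituting into the oxygen equation gives oxygen = 23*stocking + 247.
Linear in stocking, so extremes are at the endpoints: stocking = -6 gives oxygen = 109; stocking = 7 gives oxygen = 408.

109 to 408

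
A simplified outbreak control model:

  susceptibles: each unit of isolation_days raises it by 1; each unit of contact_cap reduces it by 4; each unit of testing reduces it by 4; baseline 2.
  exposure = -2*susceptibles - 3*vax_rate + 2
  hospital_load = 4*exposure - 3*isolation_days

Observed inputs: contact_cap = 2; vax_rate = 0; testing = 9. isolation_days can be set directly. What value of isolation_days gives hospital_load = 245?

isolation_days = 9

Substituting into the susceptibles equation gives susceptibles = isolation_days - 42.
exposure becomes -2*isolation_days + 86.
This gives hospital_load = -11*isolation_days + 344.
Solve -11*isolation_days + 344 = 245: isolation_days = (245 - 344) / -11 = 9.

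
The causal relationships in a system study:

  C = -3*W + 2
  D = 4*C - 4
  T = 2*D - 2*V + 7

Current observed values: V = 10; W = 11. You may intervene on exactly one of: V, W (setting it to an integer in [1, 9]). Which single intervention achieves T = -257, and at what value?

set V = 4

Intervening on V: with other inputs at their observed values, T = -2*V - 249. Solving for -257 gives V = 4, within [1, 9].
Intervening on W: T = -24*W - 5. Reaching -257 requires W = 21/2, not an integer.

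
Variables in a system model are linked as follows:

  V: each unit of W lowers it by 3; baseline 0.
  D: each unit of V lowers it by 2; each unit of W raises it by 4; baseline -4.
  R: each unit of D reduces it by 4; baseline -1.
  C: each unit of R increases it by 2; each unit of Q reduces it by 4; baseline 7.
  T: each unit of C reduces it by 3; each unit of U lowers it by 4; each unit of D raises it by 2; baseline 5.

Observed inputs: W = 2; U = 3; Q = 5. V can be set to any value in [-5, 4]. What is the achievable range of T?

Intervening on V fixes its value directly, overriding its dependence on W.
Substituting into the D equation gives D = -2*V + 4.
Substituting into the R equation gives R = 8*V - 17.
So C = 16*V - 47.
So T = -52*V + 142.
Linear in V, so extremes are at the endpoints: V = -5 gives T = 402; V = 4 gives T = -66.

-66 to 402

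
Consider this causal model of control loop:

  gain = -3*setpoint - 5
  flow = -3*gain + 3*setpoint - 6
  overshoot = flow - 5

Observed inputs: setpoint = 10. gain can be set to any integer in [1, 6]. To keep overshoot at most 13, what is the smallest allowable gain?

Intervening on gain fixes its value directly, overriding its dependence on setpoint.
Substituting into the flow equation gives flow = -3*gain + 24.
So overshoot = -3*gain + 19.
Require -3*gain + 19 ≤ 13, so gain ≥ 2.
The smallest integer in [1, 6] satisfying this is 2.

gain = 2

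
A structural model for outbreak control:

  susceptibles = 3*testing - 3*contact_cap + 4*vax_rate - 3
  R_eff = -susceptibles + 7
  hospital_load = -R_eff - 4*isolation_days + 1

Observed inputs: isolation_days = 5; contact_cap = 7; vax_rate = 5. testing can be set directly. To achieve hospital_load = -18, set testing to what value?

Substituting into the susceptibles equation gives susceptibles = 3*testing - 4.
Substituting into the R_eff equation gives R_eff = -3*testing + 11.
Substituting into the hospital_load equation gives hospital_load = 3*testing - 30.
Solve 3*testing - 30 = -18: testing = (-18 + 30) / 3 = 4.

testing = 4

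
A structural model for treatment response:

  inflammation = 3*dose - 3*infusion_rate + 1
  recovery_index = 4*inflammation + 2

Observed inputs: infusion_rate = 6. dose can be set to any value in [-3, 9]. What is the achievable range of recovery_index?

Substituting into the inflammation equation gives inflammation = 3*dose - 17.
Substituting into the recovery_index equation gives recovery_index = 12*dose - 66.
Linear in dose, so extremes are at the endpoints: dose = -3 gives recovery_index = -102; dose = 9 gives recovery_index = 42.

-102 to 42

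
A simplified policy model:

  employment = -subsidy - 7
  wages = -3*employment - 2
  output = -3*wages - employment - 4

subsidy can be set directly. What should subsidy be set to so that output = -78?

subsidy = 3

Substituting into the wages equation gives wages = 3*subsidy + 19.
So output = -8*subsidy - 54.
Solve -8*subsidy - 54 = -78: subsidy = (-78 + 54) / -8 = 3.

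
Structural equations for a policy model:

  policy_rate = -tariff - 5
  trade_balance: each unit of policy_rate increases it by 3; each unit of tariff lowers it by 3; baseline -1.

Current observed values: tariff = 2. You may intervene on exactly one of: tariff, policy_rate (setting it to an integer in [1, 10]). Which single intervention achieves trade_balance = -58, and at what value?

Intervening on tariff: with other inputs at their observed values, trade_balance = -6*tariff - 16. Solving for -58 gives tariff = 7, within [1, 10].
Intervening on policy_rate: trade_balance = 3*policy_rate - 7. Reaching -58 requires policy_rate = -17, outside [1, 10].

set tariff = 7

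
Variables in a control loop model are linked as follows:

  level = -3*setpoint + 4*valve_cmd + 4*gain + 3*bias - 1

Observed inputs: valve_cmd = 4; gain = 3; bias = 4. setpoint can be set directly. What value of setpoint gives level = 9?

Substituting into the level equation gives level = -3*setpoint + 39.
Solve -3*setpoint + 39 = 9: setpoint = (9 - 39) / -3 = 10.

setpoint = 10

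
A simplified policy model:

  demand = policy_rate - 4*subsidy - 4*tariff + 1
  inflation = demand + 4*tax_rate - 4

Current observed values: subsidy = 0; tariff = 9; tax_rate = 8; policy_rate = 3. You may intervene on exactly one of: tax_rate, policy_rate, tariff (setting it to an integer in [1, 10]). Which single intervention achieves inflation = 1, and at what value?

Intervening on tax_rate: inflation = 4*tax_rate - 36. Reaching 1 requires tax_rate = 37/4, not an integer.
Intervening on policy_rate: with other inputs at their observed values, inflation = policy_rate - 7. Solving for 1 gives policy_rate = 8, within [1, 10].
Intervening on tariff: inflation = -4*tariff + 32. Reaching 1 requires tariff = 31/4, not an integer.

set policy_rate = 8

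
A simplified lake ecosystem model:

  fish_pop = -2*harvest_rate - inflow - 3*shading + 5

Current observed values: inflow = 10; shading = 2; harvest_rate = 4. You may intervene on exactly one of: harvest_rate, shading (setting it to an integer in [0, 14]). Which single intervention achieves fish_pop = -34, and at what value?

set shading = 7

Intervening on harvest_rate: fish_pop = -2*harvest_rate - 11. Reaching -34 requires harvest_rate = 23/2, not an integer.
Intervening on shading: with other inputs at their observed values, fish_pop = -3*shading - 13. Solving for -34 gives shading = 7, within [0, 14].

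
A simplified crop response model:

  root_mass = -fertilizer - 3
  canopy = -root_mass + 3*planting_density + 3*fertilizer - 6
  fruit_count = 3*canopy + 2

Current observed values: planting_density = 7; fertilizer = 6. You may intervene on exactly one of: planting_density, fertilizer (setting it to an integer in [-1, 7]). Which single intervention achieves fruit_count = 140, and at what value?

Intervening on planting_density: fruit_count = 9*planting_density + 65. Reaching 140 requires planting_density = 25/3, not an integer.
Intervening on fertilizer: with other inputs at their observed values, fruit_count = 12*fertilizer + 56. Solving for 140 gives fertilizer = 7, within [-1, 7].

set fertilizer = 7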